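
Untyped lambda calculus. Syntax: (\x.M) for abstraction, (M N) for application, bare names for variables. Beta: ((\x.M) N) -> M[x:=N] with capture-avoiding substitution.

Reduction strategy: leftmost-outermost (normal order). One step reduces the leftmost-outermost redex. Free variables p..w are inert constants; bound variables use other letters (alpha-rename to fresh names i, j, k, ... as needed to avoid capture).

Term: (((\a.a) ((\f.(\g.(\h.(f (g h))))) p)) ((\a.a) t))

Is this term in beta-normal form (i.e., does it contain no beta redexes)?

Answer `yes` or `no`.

Answer: no

Derivation:
Term: (((\a.a) ((\f.(\g.(\h.(f (g h))))) p)) ((\a.a) t))
Found 3 beta redex(es).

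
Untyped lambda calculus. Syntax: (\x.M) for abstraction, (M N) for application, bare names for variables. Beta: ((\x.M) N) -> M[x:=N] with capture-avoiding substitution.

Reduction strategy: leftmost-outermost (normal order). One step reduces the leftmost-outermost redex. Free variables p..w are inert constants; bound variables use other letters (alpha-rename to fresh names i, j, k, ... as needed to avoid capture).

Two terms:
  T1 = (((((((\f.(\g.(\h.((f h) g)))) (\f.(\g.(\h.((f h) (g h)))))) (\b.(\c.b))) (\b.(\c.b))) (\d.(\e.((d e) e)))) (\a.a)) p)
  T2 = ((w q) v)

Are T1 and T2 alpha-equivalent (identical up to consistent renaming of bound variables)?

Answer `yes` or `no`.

Answer: no

Derivation:
Term 1: (((((((\f.(\g.(\h.((f h) g)))) (\f.(\g.(\h.((f h) (g h)))))) (\b.(\c.b))) (\b.(\c.b))) (\d.(\e.((d e) e)))) (\a.a)) p)
Term 2: ((w q) v)
Alpha-equivalence: compare structure up to binder renaming.
Result: False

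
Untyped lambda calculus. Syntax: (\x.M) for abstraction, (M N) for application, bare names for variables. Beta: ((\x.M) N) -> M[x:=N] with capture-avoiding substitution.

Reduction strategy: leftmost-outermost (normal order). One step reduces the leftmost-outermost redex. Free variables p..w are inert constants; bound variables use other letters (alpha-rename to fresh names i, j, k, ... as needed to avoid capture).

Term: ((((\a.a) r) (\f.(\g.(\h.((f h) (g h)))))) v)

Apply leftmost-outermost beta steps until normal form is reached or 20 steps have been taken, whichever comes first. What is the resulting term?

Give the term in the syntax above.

Step 0: ((((\a.a) r) (\f.(\g.(\h.((f h) (g h)))))) v)
Step 1: ((r (\f.(\g.(\h.((f h) (g h)))))) v)

Answer: ((r (\f.(\g.(\h.((f h) (g h)))))) v)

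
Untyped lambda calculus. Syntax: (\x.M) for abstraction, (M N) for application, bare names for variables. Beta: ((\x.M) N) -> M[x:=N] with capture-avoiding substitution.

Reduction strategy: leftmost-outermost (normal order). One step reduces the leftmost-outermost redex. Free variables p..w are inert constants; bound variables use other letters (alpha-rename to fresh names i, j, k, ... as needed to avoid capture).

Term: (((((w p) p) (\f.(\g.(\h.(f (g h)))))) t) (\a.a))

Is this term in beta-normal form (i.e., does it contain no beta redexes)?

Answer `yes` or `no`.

Answer: yes

Derivation:
Term: (((((w p) p) (\f.(\g.(\h.(f (g h)))))) t) (\a.a))
No beta redexes found.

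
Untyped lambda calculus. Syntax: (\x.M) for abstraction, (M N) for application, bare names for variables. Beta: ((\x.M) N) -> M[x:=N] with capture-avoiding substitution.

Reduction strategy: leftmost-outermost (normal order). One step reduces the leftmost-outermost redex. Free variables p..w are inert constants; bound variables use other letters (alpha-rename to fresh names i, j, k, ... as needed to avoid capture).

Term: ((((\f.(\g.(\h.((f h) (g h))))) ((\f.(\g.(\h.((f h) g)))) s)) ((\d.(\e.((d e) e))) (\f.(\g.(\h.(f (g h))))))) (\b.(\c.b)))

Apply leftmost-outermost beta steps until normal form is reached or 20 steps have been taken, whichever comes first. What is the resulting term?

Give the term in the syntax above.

Step 0: ((((\f.(\g.(\h.((f h) (g h))))) ((\f.(\g.(\h.((f h) g)))) s)) ((\d.(\e.((d e) e))) (\f.(\g.(\h.(f (g h))))))) (\b.(\c.b)))
Step 1: (((\g.(\h.((((\f.(\g.(\h.((f h) g)))) s) h) (g h)))) ((\d.(\e.((d e) e))) (\f.(\g.(\h.(f (g h))))))) (\b.(\c.b)))
Step 2: ((\h.((((\f.(\g.(\h.((f h) g)))) s) h) (((\d.(\e.((d e) e))) (\f.(\g.(\h.(f (g h)))))) h))) (\b.(\c.b)))
Step 3: ((((\f.(\g.(\h.((f h) g)))) s) (\b.(\c.b))) (((\d.(\e.((d e) e))) (\f.(\g.(\h.(f (g h)))))) (\b.(\c.b))))
Step 4: (((\g.(\h.((s h) g))) (\b.(\c.b))) (((\d.(\e.((d e) e))) (\f.(\g.(\h.(f (g h)))))) (\b.(\c.b))))
Step 5: ((\h.((s h) (\b.(\c.b)))) (((\d.(\e.((d e) e))) (\f.(\g.(\h.(f (g h)))))) (\b.(\c.b))))
Step 6: ((s (((\d.(\e.((d e) e))) (\f.(\g.(\h.(f (g h)))))) (\b.(\c.b)))) (\b.(\c.b)))
Step 7: ((s ((\e.(((\f.(\g.(\h.(f (g h))))) e) e)) (\b.(\c.b)))) (\b.(\c.b)))
Step 8: ((s (((\f.(\g.(\h.(f (g h))))) (\b.(\c.b))) (\b.(\c.b)))) (\b.(\c.b)))
Step 9: ((s ((\g.(\h.((\b.(\c.b)) (g h)))) (\b.(\c.b)))) (\b.(\c.b)))
Step 10: ((s (\h.((\b.(\c.b)) ((\b.(\c.b)) h)))) (\b.(\c.b)))
Step 11: ((s (\h.(\c.((\b.(\c.b)) h)))) (\b.(\c.b)))
Step 12: ((s (\h.(\c.(\c.h)))) (\b.(\c.b)))

Answer: ((s (\h.(\c.(\c.h)))) (\b.(\c.b)))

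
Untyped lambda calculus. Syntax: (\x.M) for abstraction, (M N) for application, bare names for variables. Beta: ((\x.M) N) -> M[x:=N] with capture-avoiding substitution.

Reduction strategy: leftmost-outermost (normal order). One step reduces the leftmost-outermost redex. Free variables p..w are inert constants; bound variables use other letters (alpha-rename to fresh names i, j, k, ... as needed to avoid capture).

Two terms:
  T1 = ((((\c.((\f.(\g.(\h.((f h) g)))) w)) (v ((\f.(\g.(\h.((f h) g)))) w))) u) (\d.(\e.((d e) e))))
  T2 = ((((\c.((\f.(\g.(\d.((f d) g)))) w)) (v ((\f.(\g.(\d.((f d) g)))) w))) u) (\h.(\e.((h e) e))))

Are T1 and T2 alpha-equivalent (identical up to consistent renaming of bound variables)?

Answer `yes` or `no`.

Answer: yes

Derivation:
Term 1: ((((\c.((\f.(\g.(\h.((f h) g)))) w)) (v ((\f.(\g.(\h.((f h) g)))) w))) u) (\d.(\e.((d e) e))))
Term 2: ((((\c.((\f.(\g.(\d.((f d) g)))) w)) (v ((\f.(\g.(\d.((f d) g)))) w))) u) (\h.(\e.((h e) e))))
Alpha-equivalence: compare structure up to binder renaming.
Result: True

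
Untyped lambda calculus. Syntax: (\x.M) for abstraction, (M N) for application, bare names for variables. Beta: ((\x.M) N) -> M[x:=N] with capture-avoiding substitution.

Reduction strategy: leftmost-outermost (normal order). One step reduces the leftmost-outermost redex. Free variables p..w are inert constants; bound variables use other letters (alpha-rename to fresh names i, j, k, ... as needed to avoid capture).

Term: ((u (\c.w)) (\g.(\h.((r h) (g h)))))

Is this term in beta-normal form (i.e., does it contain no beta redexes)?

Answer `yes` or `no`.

Answer: yes

Derivation:
Term: ((u (\c.w)) (\g.(\h.((r h) (g h)))))
No beta redexes found.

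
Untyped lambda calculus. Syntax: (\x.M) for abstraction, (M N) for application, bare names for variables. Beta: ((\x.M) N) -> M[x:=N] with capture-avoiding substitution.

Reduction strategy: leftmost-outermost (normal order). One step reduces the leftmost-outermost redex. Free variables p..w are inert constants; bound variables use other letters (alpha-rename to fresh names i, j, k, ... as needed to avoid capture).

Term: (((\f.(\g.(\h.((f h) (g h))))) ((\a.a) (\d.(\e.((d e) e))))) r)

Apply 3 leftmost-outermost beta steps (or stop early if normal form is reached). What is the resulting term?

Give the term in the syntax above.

Answer: (\h.(((\d.(\e.((d e) e))) h) (r h)))

Derivation:
Step 0: (((\f.(\g.(\h.((f h) (g h))))) ((\a.a) (\d.(\e.((d e) e))))) r)
Step 1: ((\g.(\h.((((\a.a) (\d.(\e.((d e) e)))) h) (g h)))) r)
Step 2: (\h.((((\a.a) (\d.(\e.((d e) e)))) h) (r h)))
Step 3: (\h.(((\d.(\e.((d e) e))) h) (r h)))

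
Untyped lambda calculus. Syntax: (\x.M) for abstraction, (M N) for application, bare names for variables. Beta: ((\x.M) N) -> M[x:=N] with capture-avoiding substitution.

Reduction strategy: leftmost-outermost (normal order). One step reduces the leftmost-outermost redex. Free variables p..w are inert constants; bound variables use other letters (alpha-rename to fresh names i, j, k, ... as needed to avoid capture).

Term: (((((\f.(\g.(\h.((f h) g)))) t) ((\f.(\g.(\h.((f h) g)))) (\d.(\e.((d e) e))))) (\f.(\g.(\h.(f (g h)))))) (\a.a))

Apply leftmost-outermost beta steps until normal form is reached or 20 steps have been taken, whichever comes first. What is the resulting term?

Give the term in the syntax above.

Answer: (((t (\f.(\g.(\h.(f (g h)))))) (\g.(\h.((h g) g)))) (\a.a))

Derivation:
Step 0: (((((\f.(\g.(\h.((f h) g)))) t) ((\f.(\g.(\h.((f h) g)))) (\d.(\e.((d e) e))))) (\f.(\g.(\h.(f (g h)))))) (\a.a))
Step 1: ((((\g.(\h.((t h) g))) ((\f.(\g.(\h.((f h) g)))) (\d.(\e.((d e) e))))) (\f.(\g.(\h.(f (g h)))))) (\a.a))
Step 2: (((\h.((t h) ((\f.(\g.(\h.((f h) g)))) (\d.(\e.((d e) e)))))) (\f.(\g.(\h.(f (g h)))))) (\a.a))
Step 3: (((t (\f.(\g.(\h.(f (g h)))))) ((\f.(\g.(\h.((f h) g)))) (\d.(\e.((d e) e))))) (\a.a))
Step 4: (((t (\f.(\g.(\h.(f (g h)))))) (\g.(\h.(((\d.(\e.((d e) e))) h) g)))) (\a.a))
Step 5: (((t (\f.(\g.(\h.(f (g h)))))) (\g.(\h.((\e.((h e) e)) g)))) (\a.a))
Step 6: (((t (\f.(\g.(\h.(f (g h)))))) (\g.(\h.((h g) g)))) (\a.a))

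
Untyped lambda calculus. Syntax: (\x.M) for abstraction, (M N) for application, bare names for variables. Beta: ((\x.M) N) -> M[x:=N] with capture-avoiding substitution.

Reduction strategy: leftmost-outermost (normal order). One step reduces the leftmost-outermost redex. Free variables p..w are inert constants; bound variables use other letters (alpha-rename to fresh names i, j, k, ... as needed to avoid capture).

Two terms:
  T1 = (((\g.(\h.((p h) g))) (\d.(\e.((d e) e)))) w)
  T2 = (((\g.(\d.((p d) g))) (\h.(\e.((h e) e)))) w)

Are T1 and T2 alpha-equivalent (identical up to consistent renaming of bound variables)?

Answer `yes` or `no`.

Term 1: (((\g.(\h.((p h) g))) (\d.(\e.((d e) e)))) w)
Term 2: (((\g.(\d.((p d) g))) (\h.(\e.((h e) e)))) w)
Alpha-equivalence: compare structure up to binder renaming.
Result: True

Answer: yes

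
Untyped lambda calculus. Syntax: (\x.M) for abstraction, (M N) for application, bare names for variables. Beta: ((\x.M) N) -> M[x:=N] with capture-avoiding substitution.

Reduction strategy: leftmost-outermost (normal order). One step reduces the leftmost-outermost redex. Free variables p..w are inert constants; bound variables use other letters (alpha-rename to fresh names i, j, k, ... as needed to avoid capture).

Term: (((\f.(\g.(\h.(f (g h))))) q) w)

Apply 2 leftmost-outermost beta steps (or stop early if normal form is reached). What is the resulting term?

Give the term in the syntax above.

Step 0: (((\f.(\g.(\h.(f (g h))))) q) w)
Step 1: ((\g.(\h.(q (g h)))) w)
Step 2: (\h.(q (w h)))

Answer: (\h.(q (w h)))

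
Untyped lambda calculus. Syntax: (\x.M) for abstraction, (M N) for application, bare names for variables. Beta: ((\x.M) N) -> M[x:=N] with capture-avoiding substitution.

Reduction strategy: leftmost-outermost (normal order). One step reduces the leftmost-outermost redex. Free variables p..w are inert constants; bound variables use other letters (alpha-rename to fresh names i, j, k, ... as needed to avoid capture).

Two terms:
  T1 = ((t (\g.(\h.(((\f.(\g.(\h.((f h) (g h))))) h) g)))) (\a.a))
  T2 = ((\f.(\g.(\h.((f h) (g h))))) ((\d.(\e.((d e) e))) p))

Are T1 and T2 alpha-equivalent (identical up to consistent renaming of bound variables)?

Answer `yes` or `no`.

Term 1: ((t (\g.(\h.(((\f.(\g.(\h.((f h) (g h))))) h) g)))) (\a.a))
Term 2: ((\f.(\g.(\h.((f h) (g h))))) ((\d.(\e.((d e) e))) p))
Alpha-equivalence: compare structure up to binder renaming.
Result: False

Answer: no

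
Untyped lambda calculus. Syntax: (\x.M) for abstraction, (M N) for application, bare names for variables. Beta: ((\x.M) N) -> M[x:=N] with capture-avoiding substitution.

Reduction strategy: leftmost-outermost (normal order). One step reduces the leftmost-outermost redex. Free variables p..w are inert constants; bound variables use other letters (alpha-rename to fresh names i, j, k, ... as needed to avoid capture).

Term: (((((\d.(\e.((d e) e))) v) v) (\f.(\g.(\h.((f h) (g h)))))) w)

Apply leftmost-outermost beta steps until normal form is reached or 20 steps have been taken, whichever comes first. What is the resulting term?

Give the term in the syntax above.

Step 0: (((((\d.(\e.((d e) e))) v) v) (\f.(\g.(\h.((f h) (g h)))))) w)
Step 1: ((((\e.((v e) e)) v) (\f.(\g.(\h.((f h) (g h)))))) w)
Step 2: ((((v v) v) (\f.(\g.(\h.((f h) (g h)))))) w)

Answer: ((((v v) v) (\f.(\g.(\h.((f h) (g h)))))) w)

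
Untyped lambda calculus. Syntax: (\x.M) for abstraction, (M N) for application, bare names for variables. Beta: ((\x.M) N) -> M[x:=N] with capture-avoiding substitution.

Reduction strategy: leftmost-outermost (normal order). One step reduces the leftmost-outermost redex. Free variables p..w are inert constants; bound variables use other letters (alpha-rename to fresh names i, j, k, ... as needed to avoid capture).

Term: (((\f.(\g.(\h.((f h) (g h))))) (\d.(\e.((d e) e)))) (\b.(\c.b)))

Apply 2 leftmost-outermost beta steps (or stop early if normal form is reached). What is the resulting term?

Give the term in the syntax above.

Step 0: (((\f.(\g.(\h.((f h) (g h))))) (\d.(\e.((d e) e)))) (\b.(\c.b)))
Step 1: ((\g.(\h.(((\d.(\e.((d e) e))) h) (g h)))) (\b.(\c.b)))
Step 2: (\h.(((\d.(\e.((d e) e))) h) ((\b.(\c.b)) h)))

Answer: (\h.(((\d.(\e.((d e) e))) h) ((\b.(\c.b)) h)))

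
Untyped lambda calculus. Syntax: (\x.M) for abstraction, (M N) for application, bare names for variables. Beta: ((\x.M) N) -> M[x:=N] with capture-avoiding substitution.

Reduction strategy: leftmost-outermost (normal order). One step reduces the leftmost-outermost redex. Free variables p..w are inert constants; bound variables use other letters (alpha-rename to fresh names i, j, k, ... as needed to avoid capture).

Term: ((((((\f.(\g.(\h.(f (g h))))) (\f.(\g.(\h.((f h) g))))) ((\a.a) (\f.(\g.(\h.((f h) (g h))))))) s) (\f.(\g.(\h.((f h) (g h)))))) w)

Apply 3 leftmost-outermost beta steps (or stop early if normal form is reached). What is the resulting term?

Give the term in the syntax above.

Step 0: ((((((\f.(\g.(\h.(f (g h))))) (\f.(\g.(\h.((f h) g))))) ((\a.a) (\f.(\g.(\h.((f h) (g h))))))) s) (\f.(\g.(\h.((f h) (g h)))))) w)
Step 1: (((((\g.(\h.((\f.(\g.(\h.((f h) g)))) (g h)))) ((\a.a) (\f.(\g.(\h.((f h) (g h))))))) s) (\f.(\g.(\h.((f h) (g h)))))) w)
Step 2: ((((\h.((\f.(\g.(\h.((f h) g)))) (((\a.a) (\f.(\g.(\h.((f h) (g h)))))) h))) s) (\f.(\g.(\h.((f h) (g h)))))) w)
Step 3: ((((\f.(\g.(\h.((f h) g)))) (((\a.a) (\f.(\g.(\h.((f h) (g h)))))) s)) (\f.(\g.(\h.((f h) (g h)))))) w)

Answer: ((((\f.(\g.(\h.((f h) g)))) (((\a.a) (\f.(\g.(\h.((f h) (g h)))))) s)) (\f.(\g.(\h.((f h) (g h)))))) w)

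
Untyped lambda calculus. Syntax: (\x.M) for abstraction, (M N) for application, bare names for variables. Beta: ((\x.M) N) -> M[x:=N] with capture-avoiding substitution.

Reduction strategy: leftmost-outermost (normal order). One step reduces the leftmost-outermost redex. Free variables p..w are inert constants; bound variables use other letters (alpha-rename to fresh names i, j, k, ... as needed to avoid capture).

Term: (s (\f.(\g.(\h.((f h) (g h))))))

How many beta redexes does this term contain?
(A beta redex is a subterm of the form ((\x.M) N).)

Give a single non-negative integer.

Answer: 0

Derivation:
Term: (s (\f.(\g.(\h.((f h) (g h))))))
  (no redexes)
Total redexes: 0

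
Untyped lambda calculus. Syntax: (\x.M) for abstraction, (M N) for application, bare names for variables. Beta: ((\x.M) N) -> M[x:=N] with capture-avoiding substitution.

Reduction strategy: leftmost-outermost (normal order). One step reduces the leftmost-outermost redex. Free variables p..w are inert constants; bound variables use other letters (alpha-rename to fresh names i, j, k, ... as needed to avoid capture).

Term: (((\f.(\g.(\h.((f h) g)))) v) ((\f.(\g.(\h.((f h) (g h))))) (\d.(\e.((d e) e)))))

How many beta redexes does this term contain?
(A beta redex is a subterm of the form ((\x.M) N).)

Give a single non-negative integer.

Term: (((\f.(\g.(\h.((f h) g)))) v) ((\f.(\g.(\h.((f h) (g h))))) (\d.(\e.((d e) e)))))
  Redex: ((\f.(\g.(\h.((f h) g)))) v)
  Redex: ((\f.(\g.(\h.((f h) (g h))))) (\d.(\e.((d e) e))))
Total redexes: 2

Answer: 2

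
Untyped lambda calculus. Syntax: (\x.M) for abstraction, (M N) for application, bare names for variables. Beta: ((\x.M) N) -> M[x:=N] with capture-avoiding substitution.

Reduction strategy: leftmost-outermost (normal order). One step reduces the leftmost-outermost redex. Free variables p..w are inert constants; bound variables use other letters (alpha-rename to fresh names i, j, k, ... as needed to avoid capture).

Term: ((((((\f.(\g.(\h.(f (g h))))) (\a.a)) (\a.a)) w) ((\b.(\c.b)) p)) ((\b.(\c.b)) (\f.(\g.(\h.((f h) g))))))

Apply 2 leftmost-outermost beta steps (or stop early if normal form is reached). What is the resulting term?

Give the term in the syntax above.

Answer: ((((\h.((\a.a) ((\a.a) h))) w) ((\b.(\c.b)) p)) ((\b.(\c.b)) (\f.(\g.(\h.((f h) g))))))

Derivation:
Step 0: ((((((\f.(\g.(\h.(f (g h))))) (\a.a)) (\a.a)) w) ((\b.(\c.b)) p)) ((\b.(\c.b)) (\f.(\g.(\h.((f h) g))))))
Step 1: (((((\g.(\h.((\a.a) (g h)))) (\a.a)) w) ((\b.(\c.b)) p)) ((\b.(\c.b)) (\f.(\g.(\h.((f h) g))))))
Step 2: ((((\h.((\a.a) ((\a.a) h))) w) ((\b.(\c.b)) p)) ((\b.(\c.b)) (\f.(\g.(\h.((f h) g))))))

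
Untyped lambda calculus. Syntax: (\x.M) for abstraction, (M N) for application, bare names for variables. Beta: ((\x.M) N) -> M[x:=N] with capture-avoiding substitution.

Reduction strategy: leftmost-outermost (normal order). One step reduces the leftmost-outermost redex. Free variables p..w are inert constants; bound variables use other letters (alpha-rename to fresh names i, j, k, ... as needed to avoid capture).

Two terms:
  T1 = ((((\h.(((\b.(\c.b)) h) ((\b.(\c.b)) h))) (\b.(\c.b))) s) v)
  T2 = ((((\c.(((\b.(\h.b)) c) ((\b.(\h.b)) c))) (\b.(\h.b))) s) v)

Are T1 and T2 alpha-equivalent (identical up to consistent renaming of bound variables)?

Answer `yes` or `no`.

Answer: yes

Derivation:
Term 1: ((((\h.(((\b.(\c.b)) h) ((\b.(\c.b)) h))) (\b.(\c.b))) s) v)
Term 2: ((((\c.(((\b.(\h.b)) c) ((\b.(\h.b)) c))) (\b.(\h.b))) s) v)
Alpha-equivalence: compare structure up to binder renaming.
Result: True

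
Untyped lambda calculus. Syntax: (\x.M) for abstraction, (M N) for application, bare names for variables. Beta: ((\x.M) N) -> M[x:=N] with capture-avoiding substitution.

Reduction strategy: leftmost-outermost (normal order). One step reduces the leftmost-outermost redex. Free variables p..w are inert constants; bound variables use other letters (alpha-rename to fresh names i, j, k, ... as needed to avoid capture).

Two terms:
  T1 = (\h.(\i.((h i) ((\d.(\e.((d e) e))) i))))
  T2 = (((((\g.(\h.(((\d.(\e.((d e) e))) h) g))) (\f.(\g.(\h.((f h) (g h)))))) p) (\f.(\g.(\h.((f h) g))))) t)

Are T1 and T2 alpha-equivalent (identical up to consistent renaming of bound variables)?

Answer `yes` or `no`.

Answer: no

Derivation:
Term 1: (\h.(\i.((h i) ((\d.(\e.((d e) e))) i))))
Term 2: (((((\g.(\h.(((\d.(\e.((d e) e))) h) g))) (\f.(\g.(\h.((f h) (g h)))))) p) (\f.(\g.(\h.((f h) g))))) t)
Alpha-equivalence: compare structure up to binder renaming.
Result: False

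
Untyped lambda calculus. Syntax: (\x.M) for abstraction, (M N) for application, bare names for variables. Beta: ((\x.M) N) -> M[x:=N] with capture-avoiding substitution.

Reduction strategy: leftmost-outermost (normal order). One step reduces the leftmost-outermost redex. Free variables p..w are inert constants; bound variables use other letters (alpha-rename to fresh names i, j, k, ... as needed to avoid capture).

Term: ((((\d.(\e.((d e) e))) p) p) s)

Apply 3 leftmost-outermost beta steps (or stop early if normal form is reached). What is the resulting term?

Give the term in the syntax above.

Answer: (((p p) p) s)

Derivation:
Step 0: ((((\d.(\e.((d e) e))) p) p) s)
Step 1: (((\e.((p e) e)) p) s)
Step 2: (((p p) p) s)
Step 3: (normal form reached)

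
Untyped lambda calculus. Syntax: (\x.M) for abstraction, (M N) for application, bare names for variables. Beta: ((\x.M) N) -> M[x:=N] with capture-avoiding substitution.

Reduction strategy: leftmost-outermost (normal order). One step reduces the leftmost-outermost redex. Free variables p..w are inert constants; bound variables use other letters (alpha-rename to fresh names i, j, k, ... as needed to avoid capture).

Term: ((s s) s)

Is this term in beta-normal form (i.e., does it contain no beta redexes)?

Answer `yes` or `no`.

Answer: yes

Derivation:
Term: ((s s) s)
No beta redexes found.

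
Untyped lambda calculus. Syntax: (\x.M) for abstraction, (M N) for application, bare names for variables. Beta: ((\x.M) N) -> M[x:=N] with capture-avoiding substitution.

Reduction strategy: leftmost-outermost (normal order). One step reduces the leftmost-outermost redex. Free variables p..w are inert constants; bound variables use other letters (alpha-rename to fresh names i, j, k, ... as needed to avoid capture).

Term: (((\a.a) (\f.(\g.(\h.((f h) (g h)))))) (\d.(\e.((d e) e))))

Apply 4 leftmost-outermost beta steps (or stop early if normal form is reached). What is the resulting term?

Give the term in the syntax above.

Answer: (\g.(\h.((h (g h)) (g h))))

Derivation:
Step 0: (((\a.a) (\f.(\g.(\h.((f h) (g h)))))) (\d.(\e.((d e) e))))
Step 1: ((\f.(\g.(\h.((f h) (g h))))) (\d.(\e.((d e) e))))
Step 2: (\g.(\h.(((\d.(\e.((d e) e))) h) (g h))))
Step 3: (\g.(\h.((\e.((h e) e)) (g h))))
Step 4: (\g.(\h.((h (g h)) (g h))))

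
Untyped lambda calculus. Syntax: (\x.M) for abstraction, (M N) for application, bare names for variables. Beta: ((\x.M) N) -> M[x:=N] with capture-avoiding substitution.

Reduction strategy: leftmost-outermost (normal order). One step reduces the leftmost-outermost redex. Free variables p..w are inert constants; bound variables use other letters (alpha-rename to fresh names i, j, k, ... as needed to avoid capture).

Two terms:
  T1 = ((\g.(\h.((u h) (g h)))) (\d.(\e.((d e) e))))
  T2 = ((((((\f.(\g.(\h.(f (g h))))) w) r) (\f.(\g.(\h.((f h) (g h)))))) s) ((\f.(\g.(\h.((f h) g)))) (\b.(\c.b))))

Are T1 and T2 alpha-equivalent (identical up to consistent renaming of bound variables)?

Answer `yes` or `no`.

Answer: no

Derivation:
Term 1: ((\g.(\h.((u h) (g h)))) (\d.(\e.((d e) e))))
Term 2: ((((((\f.(\g.(\h.(f (g h))))) w) r) (\f.(\g.(\h.((f h) (g h)))))) s) ((\f.(\g.(\h.((f h) g)))) (\b.(\c.b))))
Alpha-equivalence: compare structure up to binder renaming.
Result: False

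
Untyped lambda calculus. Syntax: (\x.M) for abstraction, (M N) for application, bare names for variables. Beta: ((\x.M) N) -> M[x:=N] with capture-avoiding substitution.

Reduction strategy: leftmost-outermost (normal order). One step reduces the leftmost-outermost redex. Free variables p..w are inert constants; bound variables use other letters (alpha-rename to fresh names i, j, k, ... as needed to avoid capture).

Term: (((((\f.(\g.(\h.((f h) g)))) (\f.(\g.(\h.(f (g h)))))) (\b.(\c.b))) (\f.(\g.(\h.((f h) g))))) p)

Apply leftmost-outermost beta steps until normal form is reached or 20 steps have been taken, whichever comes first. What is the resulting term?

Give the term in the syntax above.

Step 0: (((((\f.(\g.(\h.((f h) g)))) (\f.(\g.(\h.(f (g h)))))) (\b.(\c.b))) (\f.(\g.(\h.((f h) g))))) p)
Step 1: ((((\g.(\h.(((\f.(\g.(\h.(f (g h))))) h) g))) (\b.(\c.b))) (\f.(\g.(\h.((f h) g))))) p)
Step 2: (((\h.(((\f.(\g.(\h.(f (g h))))) h) (\b.(\c.b)))) (\f.(\g.(\h.((f h) g))))) p)
Step 3: ((((\f.(\g.(\h.(f (g h))))) (\f.(\g.(\h.((f h) g))))) (\b.(\c.b))) p)
Step 4: (((\g.(\h.((\f.(\g.(\h.((f h) g)))) (g h)))) (\b.(\c.b))) p)
Step 5: ((\h.((\f.(\g.(\h.((f h) g)))) ((\b.(\c.b)) h))) p)
Step 6: ((\f.(\g.(\h.((f h) g)))) ((\b.(\c.b)) p))
Step 7: (\g.(\h.((((\b.(\c.b)) p) h) g)))
Step 8: (\g.(\h.(((\c.p) h) g)))
Step 9: (\g.(\h.(p g)))

Answer: (\g.(\h.(p g)))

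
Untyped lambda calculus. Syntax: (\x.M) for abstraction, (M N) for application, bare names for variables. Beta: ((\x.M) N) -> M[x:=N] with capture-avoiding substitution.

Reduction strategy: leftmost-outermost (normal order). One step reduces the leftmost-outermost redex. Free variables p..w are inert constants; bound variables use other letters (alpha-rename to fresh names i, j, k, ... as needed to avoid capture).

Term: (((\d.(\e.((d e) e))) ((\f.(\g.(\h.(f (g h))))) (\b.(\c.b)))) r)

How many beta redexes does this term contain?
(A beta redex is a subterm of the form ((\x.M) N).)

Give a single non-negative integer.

Answer: 2

Derivation:
Term: (((\d.(\e.((d e) e))) ((\f.(\g.(\h.(f (g h))))) (\b.(\c.b)))) r)
  Redex: ((\d.(\e.((d e) e))) ((\f.(\g.(\h.(f (g h))))) (\b.(\c.b))))
  Redex: ((\f.(\g.(\h.(f (g h))))) (\b.(\c.b)))
Total redexes: 2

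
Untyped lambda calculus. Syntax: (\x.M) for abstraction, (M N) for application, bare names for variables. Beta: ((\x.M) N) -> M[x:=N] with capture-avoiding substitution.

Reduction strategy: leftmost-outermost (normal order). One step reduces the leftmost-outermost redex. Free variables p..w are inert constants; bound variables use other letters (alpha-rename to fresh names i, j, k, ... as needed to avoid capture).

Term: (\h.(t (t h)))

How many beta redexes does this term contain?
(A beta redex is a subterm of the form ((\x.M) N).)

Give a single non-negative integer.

Term: (\h.(t (t h)))
  (no redexes)
Total redexes: 0

Answer: 0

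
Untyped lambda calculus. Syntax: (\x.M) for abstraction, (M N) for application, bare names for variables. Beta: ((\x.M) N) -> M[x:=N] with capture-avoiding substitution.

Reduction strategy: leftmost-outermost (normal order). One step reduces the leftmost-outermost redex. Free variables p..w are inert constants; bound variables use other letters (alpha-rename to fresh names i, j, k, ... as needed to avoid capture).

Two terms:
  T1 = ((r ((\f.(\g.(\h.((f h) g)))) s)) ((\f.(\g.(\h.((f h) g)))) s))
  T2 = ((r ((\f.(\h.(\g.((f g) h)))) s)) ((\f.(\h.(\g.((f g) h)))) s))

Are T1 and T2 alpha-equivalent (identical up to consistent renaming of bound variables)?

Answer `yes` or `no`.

Term 1: ((r ((\f.(\g.(\h.((f h) g)))) s)) ((\f.(\g.(\h.((f h) g)))) s))
Term 2: ((r ((\f.(\h.(\g.((f g) h)))) s)) ((\f.(\h.(\g.((f g) h)))) s))
Alpha-equivalence: compare structure up to binder renaming.
Result: True

Answer: yes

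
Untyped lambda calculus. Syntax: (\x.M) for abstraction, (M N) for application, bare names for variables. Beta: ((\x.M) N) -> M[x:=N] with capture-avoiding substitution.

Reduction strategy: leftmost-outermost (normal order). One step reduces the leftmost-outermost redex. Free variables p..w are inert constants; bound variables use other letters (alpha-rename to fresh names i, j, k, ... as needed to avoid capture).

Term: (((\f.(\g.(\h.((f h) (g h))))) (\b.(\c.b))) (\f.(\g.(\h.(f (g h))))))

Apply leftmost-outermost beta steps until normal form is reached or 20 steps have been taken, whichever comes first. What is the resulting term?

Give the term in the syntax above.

Step 0: (((\f.(\g.(\h.((f h) (g h))))) (\b.(\c.b))) (\f.(\g.(\h.(f (g h))))))
Step 1: ((\g.(\h.(((\b.(\c.b)) h) (g h)))) (\f.(\g.(\h.(f (g h))))))
Step 2: (\h.(((\b.(\c.b)) h) ((\f.(\g.(\h.(f (g h))))) h)))
Step 3: (\h.((\c.h) ((\f.(\g.(\h.(f (g h))))) h)))
Step 4: (\h.h)

Answer: (\h.h)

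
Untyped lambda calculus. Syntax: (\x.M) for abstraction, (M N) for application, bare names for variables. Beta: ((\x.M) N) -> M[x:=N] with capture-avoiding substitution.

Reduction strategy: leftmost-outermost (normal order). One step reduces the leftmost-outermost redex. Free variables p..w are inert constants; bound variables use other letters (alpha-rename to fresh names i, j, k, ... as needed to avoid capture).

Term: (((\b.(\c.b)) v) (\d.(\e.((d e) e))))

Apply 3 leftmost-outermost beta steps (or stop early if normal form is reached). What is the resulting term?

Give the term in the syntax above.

Step 0: (((\b.(\c.b)) v) (\d.(\e.((d e) e))))
Step 1: ((\c.v) (\d.(\e.((d e) e))))
Step 2: v
Step 3: (normal form reached)

Answer: v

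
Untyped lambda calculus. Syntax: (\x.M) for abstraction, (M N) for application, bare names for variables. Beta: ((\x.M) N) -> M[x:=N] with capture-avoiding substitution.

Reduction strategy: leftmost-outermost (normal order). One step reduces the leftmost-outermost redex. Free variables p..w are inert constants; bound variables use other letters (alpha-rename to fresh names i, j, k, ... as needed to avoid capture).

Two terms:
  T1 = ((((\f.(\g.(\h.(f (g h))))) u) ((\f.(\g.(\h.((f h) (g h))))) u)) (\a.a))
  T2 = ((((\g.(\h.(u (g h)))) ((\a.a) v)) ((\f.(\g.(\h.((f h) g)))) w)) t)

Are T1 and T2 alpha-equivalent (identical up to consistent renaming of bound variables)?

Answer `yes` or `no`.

Answer: no

Derivation:
Term 1: ((((\f.(\g.(\h.(f (g h))))) u) ((\f.(\g.(\h.((f h) (g h))))) u)) (\a.a))
Term 2: ((((\g.(\h.(u (g h)))) ((\a.a) v)) ((\f.(\g.(\h.((f h) g)))) w)) t)
Alpha-equivalence: compare structure up to binder renaming.
Result: False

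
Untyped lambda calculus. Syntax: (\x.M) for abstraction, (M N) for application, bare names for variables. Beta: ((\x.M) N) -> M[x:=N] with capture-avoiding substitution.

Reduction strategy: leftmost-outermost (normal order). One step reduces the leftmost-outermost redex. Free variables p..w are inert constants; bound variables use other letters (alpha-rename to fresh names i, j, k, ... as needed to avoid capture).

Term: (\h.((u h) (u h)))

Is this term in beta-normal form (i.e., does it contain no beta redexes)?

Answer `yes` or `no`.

Answer: yes

Derivation:
Term: (\h.((u h) (u h)))
No beta redexes found.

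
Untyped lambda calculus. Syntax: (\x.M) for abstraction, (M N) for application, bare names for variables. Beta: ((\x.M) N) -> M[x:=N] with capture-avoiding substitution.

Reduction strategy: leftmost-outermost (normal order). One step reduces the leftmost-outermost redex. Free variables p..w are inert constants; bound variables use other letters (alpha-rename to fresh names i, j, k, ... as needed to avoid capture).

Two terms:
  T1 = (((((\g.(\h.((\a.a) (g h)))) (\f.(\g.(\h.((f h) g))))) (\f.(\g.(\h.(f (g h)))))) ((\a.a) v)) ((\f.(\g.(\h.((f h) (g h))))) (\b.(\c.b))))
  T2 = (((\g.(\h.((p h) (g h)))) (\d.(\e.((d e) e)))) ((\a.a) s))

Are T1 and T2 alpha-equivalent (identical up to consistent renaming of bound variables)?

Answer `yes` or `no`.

Answer: no

Derivation:
Term 1: (((((\g.(\h.((\a.a) (g h)))) (\f.(\g.(\h.((f h) g))))) (\f.(\g.(\h.(f (g h)))))) ((\a.a) v)) ((\f.(\g.(\h.((f h) (g h))))) (\b.(\c.b))))
Term 2: (((\g.(\h.((p h) (g h)))) (\d.(\e.((d e) e)))) ((\a.a) s))
Alpha-equivalence: compare structure up to binder renaming.
Result: False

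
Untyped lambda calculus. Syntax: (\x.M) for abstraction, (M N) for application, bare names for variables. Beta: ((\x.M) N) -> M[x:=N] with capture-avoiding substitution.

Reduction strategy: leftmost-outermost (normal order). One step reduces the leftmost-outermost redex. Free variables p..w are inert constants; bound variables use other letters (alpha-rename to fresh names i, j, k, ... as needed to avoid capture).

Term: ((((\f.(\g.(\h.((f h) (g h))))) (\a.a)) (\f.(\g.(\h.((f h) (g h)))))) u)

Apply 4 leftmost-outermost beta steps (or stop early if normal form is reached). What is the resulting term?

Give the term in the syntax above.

Answer: (u ((\f.(\g.(\h.((f h) (g h))))) u))

Derivation:
Step 0: ((((\f.(\g.(\h.((f h) (g h))))) (\a.a)) (\f.(\g.(\h.((f h) (g h)))))) u)
Step 1: (((\g.(\h.(((\a.a) h) (g h)))) (\f.(\g.(\h.((f h) (g h)))))) u)
Step 2: ((\h.(((\a.a) h) ((\f.(\g.(\h.((f h) (g h))))) h))) u)
Step 3: (((\a.a) u) ((\f.(\g.(\h.((f h) (g h))))) u))
Step 4: (u ((\f.(\g.(\h.((f h) (g h))))) u))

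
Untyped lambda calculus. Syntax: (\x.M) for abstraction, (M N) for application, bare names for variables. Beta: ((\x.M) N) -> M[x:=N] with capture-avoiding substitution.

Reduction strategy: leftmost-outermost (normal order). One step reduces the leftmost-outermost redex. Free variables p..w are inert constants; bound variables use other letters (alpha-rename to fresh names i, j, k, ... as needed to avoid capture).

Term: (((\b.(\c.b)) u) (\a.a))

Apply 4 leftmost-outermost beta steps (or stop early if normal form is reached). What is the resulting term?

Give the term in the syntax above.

Answer: u

Derivation:
Step 0: (((\b.(\c.b)) u) (\a.a))
Step 1: ((\c.u) (\a.a))
Step 2: u
Step 3: (normal form reached)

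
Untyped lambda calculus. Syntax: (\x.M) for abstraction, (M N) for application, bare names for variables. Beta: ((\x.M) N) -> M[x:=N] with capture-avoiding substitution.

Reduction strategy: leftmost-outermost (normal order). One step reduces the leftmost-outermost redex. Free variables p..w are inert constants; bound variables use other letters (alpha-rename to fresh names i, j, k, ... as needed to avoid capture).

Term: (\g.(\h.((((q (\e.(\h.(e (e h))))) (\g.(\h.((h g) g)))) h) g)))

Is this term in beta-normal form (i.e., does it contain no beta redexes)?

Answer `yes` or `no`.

Term: (\g.(\h.((((q (\e.(\h.(e (e h))))) (\g.(\h.((h g) g)))) h) g)))
No beta redexes found.

Answer: yes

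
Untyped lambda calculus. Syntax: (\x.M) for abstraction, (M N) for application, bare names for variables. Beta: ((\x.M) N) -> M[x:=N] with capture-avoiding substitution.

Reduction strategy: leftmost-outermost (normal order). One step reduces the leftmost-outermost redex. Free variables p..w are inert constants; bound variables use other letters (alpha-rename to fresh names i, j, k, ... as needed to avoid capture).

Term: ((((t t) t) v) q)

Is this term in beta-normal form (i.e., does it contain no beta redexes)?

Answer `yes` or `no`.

Term: ((((t t) t) v) q)
No beta redexes found.

Answer: yes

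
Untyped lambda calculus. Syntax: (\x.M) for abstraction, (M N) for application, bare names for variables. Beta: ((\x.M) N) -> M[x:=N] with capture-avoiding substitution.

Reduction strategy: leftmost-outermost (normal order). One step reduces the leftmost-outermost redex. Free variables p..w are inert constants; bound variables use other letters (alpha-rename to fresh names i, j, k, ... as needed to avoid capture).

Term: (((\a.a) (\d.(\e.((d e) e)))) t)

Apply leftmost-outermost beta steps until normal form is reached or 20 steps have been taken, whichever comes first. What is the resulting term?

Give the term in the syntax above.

Step 0: (((\a.a) (\d.(\e.((d e) e)))) t)
Step 1: ((\d.(\e.((d e) e))) t)
Step 2: (\e.((t e) e))

Answer: (\e.((t e) e))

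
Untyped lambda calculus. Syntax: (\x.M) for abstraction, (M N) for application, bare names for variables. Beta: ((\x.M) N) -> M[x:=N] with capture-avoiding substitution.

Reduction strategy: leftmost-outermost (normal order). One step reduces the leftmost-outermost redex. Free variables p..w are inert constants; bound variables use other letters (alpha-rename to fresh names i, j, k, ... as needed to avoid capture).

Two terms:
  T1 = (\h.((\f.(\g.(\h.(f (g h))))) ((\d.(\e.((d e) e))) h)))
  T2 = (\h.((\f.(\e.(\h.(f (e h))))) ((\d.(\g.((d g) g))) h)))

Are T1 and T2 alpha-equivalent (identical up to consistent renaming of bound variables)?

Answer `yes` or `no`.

Term 1: (\h.((\f.(\g.(\h.(f (g h))))) ((\d.(\e.((d e) e))) h)))
Term 2: (\h.((\f.(\e.(\h.(f (e h))))) ((\d.(\g.((d g) g))) h)))
Alpha-equivalence: compare structure up to binder renaming.
Result: True

Answer: yes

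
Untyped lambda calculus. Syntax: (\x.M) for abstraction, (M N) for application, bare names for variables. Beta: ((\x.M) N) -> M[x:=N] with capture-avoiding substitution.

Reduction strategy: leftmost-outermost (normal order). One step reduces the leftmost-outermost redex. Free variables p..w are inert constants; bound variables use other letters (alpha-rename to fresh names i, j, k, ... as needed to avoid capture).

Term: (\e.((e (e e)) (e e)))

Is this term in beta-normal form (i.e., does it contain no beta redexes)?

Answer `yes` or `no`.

Term: (\e.((e (e e)) (e e)))
No beta redexes found.

Answer: yes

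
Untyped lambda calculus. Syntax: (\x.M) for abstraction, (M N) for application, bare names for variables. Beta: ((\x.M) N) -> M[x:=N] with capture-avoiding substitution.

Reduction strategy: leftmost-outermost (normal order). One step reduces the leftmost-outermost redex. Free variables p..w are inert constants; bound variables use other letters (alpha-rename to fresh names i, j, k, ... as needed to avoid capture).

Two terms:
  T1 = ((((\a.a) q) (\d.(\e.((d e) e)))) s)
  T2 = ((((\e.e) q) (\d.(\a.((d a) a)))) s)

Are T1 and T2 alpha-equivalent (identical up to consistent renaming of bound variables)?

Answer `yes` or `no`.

Answer: yes

Derivation:
Term 1: ((((\a.a) q) (\d.(\e.((d e) e)))) s)
Term 2: ((((\e.e) q) (\d.(\a.((d a) a)))) s)
Alpha-equivalence: compare structure up to binder renaming.
Result: True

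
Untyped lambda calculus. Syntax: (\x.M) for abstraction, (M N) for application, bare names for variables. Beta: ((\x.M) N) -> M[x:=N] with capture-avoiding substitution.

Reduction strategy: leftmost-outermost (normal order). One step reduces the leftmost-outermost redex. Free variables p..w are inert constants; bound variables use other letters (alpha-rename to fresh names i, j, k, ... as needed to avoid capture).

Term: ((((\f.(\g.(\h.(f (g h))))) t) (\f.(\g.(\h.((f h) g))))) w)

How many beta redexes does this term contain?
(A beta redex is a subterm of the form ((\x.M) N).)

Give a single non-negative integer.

Term: ((((\f.(\g.(\h.(f (g h))))) t) (\f.(\g.(\h.((f h) g))))) w)
  Redex: ((\f.(\g.(\h.(f (g h))))) t)
Total redexes: 1

Answer: 1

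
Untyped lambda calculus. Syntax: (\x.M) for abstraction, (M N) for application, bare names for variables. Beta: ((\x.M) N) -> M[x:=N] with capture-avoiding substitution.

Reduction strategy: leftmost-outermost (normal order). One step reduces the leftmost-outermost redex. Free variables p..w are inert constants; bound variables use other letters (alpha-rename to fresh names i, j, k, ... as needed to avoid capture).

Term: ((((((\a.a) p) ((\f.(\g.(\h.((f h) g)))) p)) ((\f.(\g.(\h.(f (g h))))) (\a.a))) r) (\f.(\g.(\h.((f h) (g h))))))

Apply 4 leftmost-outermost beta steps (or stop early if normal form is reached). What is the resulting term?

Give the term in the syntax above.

Step 0: ((((((\a.a) p) ((\f.(\g.(\h.((f h) g)))) p)) ((\f.(\g.(\h.(f (g h))))) (\a.a))) r) (\f.(\g.(\h.((f h) (g h))))))
Step 1: ((((p ((\f.(\g.(\h.((f h) g)))) p)) ((\f.(\g.(\h.(f (g h))))) (\a.a))) r) (\f.(\g.(\h.((f h) (g h))))))
Step 2: ((((p (\g.(\h.((p h) g)))) ((\f.(\g.(\h.(f (g h))))) (\a.a))) r) (\f.(\g.(\h.((f h) (g h))))))
Step 3: ((((p (\g.(\h.((p h) g)))) (\g.(\h.((\a.a) (g h))))) r) (\f.(\g.(\h.((f h) (g h))))))
Step 4: ((((p (\g.(\h.((p h) g)))) (\g.(\h.(g h)))) r) (\f.(\g.(\h.((f h) (g h))))))

Answer: ((((p (\g.(\h.((p h) g)))) (\g.(\h.(g h)))) r) (\f.(\g.(\h.((f h) (g h))))))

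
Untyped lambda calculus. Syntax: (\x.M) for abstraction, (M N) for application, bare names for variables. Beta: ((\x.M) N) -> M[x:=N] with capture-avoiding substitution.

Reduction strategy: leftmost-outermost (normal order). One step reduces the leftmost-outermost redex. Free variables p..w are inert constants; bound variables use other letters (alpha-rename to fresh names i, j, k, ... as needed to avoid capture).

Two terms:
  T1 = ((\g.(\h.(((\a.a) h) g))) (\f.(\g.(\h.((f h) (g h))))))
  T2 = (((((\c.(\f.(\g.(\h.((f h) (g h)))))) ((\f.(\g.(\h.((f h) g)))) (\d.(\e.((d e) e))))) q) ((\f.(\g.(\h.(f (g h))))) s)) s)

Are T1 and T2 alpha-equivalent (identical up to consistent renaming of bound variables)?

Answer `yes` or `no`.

Answer: no

Derivation:
Term 1: ((\g.(\h.(((\a.a) h) g))) (\f.(\g.(\h.((f h) (g h))))))
Term 2: (((((\c.(\f.(\g.(\h.((f h) (g h)))))) ((\f.(\g.(\h.((f h) g)))) (\d.(\e.((d e) e))))) q) ((\f.(\g.(\h.(f (g h))))) s)) s)
Alpha-equivalence: compare structure up to binder renaming.
Result: False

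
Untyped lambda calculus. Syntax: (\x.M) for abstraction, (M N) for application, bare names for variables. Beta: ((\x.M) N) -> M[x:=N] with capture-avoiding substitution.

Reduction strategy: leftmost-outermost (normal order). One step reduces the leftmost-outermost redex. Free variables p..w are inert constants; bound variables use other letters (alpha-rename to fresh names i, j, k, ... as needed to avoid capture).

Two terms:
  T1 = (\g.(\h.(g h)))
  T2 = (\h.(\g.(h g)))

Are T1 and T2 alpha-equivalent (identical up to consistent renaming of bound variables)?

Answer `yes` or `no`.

Term 1: (\g.(\h.(g h)))
Term 2: (\h.(\g.(h g)))
Alpha-equivalence: compare structure up to binder renaming.
Result: True

Answer: yes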